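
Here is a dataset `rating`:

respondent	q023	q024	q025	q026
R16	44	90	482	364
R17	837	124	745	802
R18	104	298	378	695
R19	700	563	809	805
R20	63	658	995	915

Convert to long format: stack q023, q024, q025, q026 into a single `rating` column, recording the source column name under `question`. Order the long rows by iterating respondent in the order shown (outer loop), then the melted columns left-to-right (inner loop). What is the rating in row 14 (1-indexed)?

563

20 rows total (5 × 4). Row 14: index ⌊(14-1)/4⌋ = 3 into respondent → R19; (14-1) mod 4 = 1 into the melted columns → q024.
So row 14 is (R19, q024, 563); rating = 563.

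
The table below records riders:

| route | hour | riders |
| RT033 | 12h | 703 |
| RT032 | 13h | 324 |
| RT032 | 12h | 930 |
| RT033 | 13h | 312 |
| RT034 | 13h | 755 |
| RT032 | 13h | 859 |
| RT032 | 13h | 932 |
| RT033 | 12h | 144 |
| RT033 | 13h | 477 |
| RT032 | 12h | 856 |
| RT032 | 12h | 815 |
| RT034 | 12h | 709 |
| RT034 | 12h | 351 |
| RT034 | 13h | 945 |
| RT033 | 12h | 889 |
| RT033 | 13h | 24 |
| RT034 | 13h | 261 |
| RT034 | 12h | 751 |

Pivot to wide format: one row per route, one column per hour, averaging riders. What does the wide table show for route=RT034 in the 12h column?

Rows with route=RT034 and hour=12h: riders values are 709, 351, 751.
(709 + 351 + 751) / 3 = 603.67.

603.67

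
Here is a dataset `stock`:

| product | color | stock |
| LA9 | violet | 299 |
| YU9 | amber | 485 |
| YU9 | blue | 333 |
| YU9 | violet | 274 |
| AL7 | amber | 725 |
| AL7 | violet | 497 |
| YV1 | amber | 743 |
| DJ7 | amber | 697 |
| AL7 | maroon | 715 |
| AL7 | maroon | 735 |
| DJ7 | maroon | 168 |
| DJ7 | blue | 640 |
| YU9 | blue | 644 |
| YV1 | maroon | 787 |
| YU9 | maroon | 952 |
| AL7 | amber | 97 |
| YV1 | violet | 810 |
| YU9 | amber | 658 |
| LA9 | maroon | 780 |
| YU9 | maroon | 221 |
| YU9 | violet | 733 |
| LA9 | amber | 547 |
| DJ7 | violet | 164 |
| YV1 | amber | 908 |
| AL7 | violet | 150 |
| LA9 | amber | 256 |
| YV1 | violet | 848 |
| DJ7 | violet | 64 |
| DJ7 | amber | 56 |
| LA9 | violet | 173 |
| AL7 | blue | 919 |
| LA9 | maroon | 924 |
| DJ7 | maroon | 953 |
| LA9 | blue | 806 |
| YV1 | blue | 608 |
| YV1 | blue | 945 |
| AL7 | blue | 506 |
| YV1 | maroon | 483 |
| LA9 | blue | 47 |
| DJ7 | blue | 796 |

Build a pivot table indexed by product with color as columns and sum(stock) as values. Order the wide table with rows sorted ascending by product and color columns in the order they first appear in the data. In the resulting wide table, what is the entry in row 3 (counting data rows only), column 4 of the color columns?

With rows sorted ascending by product, row 3 is product=LA9. color columns in first-appearance order: violet, amber, blue, maroon; column 4 is maroon.
Long rows with product=LA9, color=maroon: 780 + 924 = 1704.

1704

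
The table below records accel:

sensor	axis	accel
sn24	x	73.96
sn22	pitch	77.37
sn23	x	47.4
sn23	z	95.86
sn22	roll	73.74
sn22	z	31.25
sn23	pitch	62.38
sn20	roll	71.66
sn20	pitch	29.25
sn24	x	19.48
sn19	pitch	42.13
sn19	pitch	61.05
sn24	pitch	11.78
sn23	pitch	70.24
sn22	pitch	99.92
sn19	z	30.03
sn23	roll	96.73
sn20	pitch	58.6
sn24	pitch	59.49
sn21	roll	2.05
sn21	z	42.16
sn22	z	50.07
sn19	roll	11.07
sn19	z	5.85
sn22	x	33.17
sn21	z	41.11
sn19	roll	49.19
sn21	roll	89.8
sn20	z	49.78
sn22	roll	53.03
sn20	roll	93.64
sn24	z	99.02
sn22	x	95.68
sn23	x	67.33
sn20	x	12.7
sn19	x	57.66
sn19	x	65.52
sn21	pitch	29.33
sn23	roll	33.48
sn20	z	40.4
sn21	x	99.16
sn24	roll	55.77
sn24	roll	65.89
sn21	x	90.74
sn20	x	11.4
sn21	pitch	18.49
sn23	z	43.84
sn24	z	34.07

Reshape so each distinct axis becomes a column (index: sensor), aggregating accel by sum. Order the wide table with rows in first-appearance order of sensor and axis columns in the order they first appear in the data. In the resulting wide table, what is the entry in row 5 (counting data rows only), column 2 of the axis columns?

103.18

With rows in first-appearance order of sensor, row 5 is sensor=sn19. axis columns in first-appearance order: x, pitch, z, roll; column 2 is pitch.
Long rows with sensor=sn19, axis=pitch: 42.13 + 61.05 = 103.18.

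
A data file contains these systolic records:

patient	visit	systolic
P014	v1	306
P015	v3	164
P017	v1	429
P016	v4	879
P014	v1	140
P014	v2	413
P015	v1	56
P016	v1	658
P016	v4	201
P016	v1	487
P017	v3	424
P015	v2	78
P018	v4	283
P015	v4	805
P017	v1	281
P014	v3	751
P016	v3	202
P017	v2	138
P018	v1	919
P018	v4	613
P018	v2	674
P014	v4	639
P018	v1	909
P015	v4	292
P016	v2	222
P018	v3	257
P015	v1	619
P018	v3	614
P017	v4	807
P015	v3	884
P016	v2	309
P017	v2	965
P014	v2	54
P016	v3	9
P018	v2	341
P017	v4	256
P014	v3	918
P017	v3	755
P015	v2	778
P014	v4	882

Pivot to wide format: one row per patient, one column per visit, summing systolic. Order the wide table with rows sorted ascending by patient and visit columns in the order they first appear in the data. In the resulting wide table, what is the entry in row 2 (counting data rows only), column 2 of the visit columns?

1048

With rows sorted ascending by patient, row 2 is patient=P015. visit columns in first-appearance order: v1, v3, v4, v2; column 2 is v3.
Long rows with patient=P015, visit=v3: 164 + 884 = 1048.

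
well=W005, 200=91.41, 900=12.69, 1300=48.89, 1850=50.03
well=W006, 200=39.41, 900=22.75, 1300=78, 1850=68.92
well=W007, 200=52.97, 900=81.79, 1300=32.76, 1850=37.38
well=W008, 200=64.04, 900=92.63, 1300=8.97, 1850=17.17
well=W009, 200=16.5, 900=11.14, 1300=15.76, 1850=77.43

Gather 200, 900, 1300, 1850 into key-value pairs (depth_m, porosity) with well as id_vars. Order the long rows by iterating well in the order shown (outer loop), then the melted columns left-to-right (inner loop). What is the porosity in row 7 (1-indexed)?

78

20 rows total (5 × 4). Row 7: index ⌊(7-1)/4⌋ = 1 into well → W006; (7-1) mod 4 = 2 into the melted columns → 1300.
So row 7 is (W006, 1300, 78); porosity = 78.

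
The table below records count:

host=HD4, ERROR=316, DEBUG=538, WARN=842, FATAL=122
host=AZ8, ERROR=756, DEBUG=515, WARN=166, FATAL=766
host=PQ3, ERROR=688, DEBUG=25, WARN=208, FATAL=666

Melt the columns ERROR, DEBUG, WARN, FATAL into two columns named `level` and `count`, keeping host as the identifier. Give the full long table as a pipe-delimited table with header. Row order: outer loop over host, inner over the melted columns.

| host | level | count |
| HD4 | ERROR | 316 |
| HD4 | DEBUG | 538 |
| HD4 | WARN | 842 |
| HD4 | FATAL | 122 |
| AZ8 | ERROR | 756 |
| AZ8 | DEBUG | 515 |
| AZ8 | WARN | 166 |
| AZ8 | FATAL | 766 |
| PQ3 | ERROR | 688 |
| PQ3 | DEBUG | 25 |
| PQ3 | WARN | 208 |
| PQ3 | FATAL | 666 |

Each (host, column) pair becomes one row: 3 × 4 = 12 rows.
For example, (HD4, ERROR) → count=316.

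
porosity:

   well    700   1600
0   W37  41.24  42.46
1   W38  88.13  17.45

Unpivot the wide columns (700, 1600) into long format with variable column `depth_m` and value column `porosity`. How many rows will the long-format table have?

2 well values × 2 melted columns = 4 rows.

4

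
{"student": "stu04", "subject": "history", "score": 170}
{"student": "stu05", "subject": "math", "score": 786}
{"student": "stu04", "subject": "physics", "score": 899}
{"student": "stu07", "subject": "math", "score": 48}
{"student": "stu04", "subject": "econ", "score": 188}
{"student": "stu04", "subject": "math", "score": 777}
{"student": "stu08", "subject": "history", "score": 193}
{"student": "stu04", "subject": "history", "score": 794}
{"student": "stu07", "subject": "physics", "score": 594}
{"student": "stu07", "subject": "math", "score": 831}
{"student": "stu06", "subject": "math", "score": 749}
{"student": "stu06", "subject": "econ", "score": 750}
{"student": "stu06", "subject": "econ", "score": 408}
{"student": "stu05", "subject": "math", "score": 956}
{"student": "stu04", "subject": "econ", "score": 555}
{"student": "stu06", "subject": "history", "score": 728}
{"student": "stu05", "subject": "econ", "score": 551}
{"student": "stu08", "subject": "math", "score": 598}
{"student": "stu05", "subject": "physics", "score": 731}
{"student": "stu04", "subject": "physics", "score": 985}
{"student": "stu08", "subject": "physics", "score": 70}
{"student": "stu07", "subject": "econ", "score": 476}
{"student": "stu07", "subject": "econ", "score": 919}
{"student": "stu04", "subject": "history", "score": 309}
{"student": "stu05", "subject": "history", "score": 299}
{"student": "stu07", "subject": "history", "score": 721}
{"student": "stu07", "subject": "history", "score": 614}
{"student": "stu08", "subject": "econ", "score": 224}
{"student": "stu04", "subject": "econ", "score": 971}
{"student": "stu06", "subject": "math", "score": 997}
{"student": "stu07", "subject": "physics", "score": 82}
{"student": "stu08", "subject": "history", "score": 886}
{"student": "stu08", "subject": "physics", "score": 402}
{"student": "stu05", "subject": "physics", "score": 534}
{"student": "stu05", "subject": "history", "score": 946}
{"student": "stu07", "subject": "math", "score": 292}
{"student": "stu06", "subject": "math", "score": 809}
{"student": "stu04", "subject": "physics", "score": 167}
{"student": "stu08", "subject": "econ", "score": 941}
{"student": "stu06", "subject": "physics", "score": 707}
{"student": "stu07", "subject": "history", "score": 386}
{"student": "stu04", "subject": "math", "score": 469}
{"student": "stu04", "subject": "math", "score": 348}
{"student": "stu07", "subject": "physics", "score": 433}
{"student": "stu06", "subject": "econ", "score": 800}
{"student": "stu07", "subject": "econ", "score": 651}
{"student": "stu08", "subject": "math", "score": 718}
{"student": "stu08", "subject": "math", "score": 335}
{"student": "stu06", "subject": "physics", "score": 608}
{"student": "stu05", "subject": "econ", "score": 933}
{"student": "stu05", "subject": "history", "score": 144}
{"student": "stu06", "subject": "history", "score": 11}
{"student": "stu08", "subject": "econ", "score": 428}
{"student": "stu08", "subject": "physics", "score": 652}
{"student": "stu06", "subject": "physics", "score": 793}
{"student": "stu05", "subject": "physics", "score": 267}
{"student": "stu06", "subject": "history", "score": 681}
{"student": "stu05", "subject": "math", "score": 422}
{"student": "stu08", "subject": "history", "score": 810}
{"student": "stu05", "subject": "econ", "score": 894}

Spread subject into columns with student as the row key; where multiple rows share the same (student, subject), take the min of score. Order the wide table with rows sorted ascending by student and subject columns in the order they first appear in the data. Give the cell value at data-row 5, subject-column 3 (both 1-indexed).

With rows sorted ascending by student, row 5 is student=stu08. subject columns in first-appearance order: history, math, physics, econ; column 3 is physics.
Long rows with student=stu08, subject=physics: min(70, 402, 652) = 70.

70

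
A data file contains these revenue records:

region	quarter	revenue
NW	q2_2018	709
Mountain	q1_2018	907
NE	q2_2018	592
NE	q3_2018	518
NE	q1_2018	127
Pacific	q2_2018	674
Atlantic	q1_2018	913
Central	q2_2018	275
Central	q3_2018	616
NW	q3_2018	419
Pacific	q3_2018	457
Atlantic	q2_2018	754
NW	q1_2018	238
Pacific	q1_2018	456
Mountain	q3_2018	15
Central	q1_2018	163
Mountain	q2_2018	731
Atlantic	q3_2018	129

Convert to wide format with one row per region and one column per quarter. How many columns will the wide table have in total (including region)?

4

1 column for region plus 3 distinct quarter values → 4 columns.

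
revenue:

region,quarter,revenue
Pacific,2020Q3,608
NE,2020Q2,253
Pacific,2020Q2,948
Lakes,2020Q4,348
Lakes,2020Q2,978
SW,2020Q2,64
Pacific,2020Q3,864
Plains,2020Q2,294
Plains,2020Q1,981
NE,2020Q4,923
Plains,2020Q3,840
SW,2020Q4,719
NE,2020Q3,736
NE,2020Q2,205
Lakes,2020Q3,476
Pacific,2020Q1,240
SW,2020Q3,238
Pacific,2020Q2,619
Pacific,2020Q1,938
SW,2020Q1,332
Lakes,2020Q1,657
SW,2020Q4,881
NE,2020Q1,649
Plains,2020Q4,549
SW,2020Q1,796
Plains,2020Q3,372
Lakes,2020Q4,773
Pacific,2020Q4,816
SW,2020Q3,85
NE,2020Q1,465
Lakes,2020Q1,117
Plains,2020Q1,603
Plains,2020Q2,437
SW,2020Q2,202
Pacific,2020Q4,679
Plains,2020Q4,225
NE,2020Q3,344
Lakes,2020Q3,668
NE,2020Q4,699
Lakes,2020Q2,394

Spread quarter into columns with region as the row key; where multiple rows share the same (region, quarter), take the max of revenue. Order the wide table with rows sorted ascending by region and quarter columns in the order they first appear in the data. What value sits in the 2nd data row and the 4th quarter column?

With rows sorted ascending by region, row 2 is region=NE. quarter columns in first-appearance order: 2020Q3, 2020Q2, 2020Q4, 2020Q1; column 4 is 2020Q1.
Long rows with region=NE, quarter=2020Q1: max(649, 465) = 649.

649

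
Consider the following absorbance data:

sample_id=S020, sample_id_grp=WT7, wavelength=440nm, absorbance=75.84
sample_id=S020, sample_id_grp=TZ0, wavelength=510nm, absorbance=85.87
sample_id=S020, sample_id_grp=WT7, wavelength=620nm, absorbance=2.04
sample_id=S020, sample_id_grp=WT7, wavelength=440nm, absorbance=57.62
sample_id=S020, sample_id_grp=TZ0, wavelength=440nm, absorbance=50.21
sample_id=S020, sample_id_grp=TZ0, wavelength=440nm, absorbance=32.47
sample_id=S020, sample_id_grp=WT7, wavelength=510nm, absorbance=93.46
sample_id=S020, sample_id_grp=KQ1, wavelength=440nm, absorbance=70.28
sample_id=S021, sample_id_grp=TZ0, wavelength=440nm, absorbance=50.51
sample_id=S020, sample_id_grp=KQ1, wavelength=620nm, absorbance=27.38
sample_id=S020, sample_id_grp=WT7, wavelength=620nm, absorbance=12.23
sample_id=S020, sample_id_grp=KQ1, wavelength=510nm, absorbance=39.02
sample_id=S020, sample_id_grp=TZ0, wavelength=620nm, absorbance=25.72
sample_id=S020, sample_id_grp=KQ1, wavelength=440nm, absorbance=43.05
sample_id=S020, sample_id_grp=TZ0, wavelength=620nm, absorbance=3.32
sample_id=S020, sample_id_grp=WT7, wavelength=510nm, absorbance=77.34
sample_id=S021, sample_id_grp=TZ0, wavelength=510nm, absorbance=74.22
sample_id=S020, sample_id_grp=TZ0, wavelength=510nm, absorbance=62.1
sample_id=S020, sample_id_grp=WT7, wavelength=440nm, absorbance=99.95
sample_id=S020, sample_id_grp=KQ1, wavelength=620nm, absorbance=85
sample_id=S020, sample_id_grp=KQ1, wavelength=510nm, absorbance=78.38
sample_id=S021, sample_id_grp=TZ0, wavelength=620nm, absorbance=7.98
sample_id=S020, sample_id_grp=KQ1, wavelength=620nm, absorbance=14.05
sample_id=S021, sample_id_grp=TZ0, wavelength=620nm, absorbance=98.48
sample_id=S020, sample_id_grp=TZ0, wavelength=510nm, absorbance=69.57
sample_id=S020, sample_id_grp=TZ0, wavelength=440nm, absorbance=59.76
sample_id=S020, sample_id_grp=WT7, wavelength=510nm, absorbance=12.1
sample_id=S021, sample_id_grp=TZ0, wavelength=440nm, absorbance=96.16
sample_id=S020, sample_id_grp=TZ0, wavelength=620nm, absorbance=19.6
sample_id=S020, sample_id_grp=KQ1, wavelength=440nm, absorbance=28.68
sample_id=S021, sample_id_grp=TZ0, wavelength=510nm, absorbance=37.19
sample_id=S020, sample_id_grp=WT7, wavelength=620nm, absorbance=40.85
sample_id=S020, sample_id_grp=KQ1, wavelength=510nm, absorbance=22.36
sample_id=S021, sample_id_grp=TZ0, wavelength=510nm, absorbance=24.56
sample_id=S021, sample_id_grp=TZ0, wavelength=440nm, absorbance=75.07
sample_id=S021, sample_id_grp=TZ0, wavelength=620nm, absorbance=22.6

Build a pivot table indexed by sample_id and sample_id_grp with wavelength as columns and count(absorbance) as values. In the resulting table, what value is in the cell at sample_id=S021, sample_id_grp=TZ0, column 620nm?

Rows with sample_id=S021, sample_id_grp=TZ0 and wavelength=620nm: absorbance values are 7.98, 98.48, 22.6.
3 rows match — count = 3.

3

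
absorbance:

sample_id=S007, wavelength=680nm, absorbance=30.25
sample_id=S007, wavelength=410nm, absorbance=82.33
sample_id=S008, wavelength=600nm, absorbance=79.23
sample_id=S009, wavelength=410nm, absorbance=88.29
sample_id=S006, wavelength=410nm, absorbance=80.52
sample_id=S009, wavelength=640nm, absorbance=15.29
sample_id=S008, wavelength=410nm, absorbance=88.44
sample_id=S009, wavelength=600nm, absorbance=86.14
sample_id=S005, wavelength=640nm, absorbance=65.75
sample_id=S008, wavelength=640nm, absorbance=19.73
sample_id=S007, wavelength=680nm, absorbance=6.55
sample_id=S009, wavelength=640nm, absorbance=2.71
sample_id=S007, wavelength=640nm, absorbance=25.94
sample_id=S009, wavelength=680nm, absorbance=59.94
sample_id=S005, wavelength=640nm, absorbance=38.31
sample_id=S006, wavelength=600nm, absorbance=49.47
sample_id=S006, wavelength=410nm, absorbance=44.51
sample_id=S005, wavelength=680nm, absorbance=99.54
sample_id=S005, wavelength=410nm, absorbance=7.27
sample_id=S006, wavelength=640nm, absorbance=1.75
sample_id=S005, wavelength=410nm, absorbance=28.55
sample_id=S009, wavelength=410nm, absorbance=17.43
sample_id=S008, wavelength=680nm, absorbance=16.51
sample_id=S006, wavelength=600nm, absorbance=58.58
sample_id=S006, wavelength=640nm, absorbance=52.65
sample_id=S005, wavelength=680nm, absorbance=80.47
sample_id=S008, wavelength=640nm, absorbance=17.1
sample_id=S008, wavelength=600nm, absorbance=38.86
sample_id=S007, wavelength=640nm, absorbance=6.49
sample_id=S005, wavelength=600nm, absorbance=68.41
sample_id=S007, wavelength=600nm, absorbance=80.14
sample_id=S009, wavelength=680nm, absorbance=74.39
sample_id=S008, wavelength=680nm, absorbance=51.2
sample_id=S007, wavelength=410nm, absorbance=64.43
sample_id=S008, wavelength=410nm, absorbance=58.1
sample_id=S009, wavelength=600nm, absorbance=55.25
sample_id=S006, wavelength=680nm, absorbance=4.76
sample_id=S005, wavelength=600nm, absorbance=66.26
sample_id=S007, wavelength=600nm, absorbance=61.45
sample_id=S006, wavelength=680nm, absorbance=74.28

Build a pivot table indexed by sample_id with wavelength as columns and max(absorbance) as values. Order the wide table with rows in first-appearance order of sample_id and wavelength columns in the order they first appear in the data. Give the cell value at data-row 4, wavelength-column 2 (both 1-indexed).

80.52

With rows in first-appearance order of sample_id, row 4 is sample_id=S006. wavelength columns in first-appearance order: 680nm, 410nm, 600nm, 640nm; column 2 is 410nm.
Long rows with sample_id=S006, wavelength=410nm: max(80.52, 44.51) = 80.52.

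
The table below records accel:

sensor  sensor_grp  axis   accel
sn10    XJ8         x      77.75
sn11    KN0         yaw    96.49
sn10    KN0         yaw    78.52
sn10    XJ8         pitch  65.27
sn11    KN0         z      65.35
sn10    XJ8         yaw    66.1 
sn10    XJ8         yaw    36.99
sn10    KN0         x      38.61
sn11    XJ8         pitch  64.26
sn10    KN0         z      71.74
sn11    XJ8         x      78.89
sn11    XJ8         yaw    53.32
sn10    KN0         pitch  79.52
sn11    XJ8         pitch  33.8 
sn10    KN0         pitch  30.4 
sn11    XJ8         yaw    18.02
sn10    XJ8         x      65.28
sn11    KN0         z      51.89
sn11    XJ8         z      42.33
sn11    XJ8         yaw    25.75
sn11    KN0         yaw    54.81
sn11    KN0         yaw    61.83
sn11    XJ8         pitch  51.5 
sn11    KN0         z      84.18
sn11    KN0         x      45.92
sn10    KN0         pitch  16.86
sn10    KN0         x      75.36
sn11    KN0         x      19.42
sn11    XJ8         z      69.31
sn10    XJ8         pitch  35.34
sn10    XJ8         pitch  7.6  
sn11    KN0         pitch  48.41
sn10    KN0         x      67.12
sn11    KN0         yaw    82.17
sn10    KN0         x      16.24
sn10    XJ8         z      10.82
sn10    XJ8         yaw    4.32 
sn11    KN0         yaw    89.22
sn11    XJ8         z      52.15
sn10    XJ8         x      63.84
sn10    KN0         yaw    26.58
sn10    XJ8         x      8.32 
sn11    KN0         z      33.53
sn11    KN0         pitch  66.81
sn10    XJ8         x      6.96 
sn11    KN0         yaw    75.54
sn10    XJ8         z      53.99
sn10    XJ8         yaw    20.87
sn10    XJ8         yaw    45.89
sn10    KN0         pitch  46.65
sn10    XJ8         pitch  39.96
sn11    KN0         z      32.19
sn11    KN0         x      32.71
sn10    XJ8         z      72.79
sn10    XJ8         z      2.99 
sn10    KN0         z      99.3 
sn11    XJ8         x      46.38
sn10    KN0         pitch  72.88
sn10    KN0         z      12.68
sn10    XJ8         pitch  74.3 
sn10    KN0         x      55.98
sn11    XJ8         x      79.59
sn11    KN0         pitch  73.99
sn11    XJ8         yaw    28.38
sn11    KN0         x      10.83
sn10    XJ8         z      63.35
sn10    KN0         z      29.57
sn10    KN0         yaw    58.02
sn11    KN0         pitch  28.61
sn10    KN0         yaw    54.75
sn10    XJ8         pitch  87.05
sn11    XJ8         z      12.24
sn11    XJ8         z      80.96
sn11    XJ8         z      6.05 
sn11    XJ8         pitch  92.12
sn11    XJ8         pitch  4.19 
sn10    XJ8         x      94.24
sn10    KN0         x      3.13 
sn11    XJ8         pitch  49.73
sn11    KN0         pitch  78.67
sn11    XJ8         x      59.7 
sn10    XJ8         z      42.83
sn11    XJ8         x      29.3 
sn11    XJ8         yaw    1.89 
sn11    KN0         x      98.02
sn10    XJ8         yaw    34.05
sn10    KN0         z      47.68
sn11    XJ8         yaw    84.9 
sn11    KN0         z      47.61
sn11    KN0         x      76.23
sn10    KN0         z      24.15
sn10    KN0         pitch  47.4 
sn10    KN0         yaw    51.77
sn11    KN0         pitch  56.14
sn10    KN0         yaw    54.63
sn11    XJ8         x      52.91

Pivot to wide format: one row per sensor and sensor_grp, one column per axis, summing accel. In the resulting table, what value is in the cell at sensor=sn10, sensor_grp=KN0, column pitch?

293.71

Rows with sensor=sn10, sensor_grp=KN0 and axis=pitch: accel values are 79.52, 30.4, 16.86, 46.65, 72.88, 47.4.
79.52 + 30.4 + 16.86 + 46.65 + 72.88 + 47.4 = 293.71.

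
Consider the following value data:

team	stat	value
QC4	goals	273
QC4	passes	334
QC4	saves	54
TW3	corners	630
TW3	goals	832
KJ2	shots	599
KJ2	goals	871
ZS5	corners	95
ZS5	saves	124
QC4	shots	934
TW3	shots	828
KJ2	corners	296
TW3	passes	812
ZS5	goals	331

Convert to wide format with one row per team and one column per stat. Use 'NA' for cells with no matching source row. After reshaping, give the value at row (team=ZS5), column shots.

No long-format row has team=ZS5 and stat=shots, so the cell is NA.

NA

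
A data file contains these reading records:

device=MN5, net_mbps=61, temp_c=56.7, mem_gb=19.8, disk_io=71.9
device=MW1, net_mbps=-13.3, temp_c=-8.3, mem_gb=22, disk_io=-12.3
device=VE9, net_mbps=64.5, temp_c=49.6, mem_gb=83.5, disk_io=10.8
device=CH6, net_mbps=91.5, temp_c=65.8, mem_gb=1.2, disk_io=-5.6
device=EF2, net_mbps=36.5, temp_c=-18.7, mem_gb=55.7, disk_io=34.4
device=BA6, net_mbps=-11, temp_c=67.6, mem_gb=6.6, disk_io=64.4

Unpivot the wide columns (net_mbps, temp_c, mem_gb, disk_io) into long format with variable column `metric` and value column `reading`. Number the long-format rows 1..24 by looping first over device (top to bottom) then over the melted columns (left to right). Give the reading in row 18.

-18.7

24 rows total (6 × 4). Row 18: index ⌊(18-1)/4⌋ = 4 into device → EF2; (18-1) mod 4 = 1 into the melted columns → temp_c.
So row 18 is (EF2, temp_c, -18.7); reading = -18.7.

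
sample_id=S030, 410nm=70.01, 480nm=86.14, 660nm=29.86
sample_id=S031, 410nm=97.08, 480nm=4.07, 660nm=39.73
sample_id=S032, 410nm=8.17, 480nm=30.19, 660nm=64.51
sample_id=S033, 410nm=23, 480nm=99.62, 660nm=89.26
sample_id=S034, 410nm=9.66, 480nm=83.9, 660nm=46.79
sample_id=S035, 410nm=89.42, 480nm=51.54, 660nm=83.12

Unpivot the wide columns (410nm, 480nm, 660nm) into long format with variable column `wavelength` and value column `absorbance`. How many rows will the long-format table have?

18

6 sample_id values × 3 melted columns = 18 rows.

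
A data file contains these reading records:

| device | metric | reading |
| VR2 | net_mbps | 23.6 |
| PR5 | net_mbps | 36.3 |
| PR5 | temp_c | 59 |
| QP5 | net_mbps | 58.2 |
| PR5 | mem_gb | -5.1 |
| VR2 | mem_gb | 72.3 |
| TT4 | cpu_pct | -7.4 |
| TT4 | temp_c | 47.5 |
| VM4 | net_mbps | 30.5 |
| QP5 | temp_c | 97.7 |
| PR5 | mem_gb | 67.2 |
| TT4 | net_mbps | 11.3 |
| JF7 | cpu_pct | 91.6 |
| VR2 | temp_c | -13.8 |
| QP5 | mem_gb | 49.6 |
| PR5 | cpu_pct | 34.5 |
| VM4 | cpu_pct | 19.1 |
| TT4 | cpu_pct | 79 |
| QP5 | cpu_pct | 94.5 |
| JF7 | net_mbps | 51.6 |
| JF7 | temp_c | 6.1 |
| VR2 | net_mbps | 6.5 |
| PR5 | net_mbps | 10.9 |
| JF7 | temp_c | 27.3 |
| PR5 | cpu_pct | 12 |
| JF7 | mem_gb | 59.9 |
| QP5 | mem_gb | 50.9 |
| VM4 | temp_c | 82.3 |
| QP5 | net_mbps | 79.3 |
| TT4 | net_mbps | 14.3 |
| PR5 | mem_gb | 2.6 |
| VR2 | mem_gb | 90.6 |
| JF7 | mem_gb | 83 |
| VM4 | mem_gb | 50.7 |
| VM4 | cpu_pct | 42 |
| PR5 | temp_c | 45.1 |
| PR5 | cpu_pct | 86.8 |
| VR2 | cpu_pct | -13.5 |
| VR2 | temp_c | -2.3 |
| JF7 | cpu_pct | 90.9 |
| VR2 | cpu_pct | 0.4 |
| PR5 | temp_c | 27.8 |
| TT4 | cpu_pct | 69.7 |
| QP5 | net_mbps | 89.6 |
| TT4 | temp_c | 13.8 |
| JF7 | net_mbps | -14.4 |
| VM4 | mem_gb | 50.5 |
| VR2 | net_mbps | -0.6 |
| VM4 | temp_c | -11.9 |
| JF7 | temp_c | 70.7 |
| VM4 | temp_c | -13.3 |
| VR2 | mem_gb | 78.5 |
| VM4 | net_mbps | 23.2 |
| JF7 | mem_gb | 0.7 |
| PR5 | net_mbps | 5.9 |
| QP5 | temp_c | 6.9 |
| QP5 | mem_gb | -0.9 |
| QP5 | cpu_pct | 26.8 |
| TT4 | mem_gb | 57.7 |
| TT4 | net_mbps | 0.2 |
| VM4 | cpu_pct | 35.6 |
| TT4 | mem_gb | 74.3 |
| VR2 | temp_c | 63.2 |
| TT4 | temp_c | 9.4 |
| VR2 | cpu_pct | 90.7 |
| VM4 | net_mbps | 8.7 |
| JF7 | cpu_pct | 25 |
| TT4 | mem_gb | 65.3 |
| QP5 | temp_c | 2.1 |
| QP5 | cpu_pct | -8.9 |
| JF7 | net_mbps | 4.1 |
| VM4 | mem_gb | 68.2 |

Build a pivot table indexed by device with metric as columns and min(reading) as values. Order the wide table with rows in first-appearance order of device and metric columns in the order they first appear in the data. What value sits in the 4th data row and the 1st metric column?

0.2

With rows in first-appearance order of device, row 4 is device=TT4. metric columns in first-appearance order: net_mbps, temp_c, mem_gb, cpu_pct; column 1 is net_mbps.
Long rows with device=TT4, metric=net_mbps: min(11.3, 14.3, 0.2) = 0.2.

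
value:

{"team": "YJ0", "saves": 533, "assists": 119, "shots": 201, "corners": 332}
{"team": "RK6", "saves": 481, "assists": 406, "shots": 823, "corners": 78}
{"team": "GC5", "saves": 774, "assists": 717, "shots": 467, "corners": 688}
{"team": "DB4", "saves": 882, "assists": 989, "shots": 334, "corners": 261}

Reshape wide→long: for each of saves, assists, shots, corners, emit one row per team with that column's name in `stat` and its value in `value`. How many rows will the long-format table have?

16

4 team values × 4 melted columns = 16 rows.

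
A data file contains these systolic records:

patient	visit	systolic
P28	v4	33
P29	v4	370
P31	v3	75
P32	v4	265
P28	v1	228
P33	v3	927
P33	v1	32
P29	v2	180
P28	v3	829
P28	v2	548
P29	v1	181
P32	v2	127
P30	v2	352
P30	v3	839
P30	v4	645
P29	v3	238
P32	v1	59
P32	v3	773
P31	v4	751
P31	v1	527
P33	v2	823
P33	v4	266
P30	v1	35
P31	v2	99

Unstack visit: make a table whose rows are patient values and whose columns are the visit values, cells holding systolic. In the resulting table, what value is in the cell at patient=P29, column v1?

181

Wide layout: rows indexed by patient, columns are the 4 distinct visit values (v4, v3, v1, v2).
Cell (patient=P29, visit=v1) draws from the long row where patient=P29 and visit=v1, which has systolic=181.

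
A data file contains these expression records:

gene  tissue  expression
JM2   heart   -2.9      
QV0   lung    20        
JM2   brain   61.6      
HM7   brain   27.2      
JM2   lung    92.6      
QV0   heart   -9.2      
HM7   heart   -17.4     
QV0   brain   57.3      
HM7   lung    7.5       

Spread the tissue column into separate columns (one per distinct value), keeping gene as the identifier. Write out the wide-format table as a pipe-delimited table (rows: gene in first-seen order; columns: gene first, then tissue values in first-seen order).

Columns: gene plus the 3 distinct tissue values (heart, lung, brain).
For example, row JM2 column heart takes expression=-2.9 from the long row (JM2, heart).

| gene | heart | lung | brain |
| JM2 | -2.9 | 92.6 | 61.6 |
| QV0 | -9.2 | 20 | 57.3 |
| HM7 | -17.4 | 7.5 | 27.2 |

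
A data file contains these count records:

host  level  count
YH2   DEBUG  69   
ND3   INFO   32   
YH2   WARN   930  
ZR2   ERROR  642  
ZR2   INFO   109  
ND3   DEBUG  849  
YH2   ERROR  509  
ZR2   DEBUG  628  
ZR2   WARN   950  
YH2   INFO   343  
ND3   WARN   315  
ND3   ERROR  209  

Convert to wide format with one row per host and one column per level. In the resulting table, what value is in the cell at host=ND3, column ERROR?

209

Wide layout: rows indexed by host, columns are the 4 distinct level values (DEBUG, INFO, WARN, ERROR).
Cell (host=ND3, level=ERROR) draws from the long row where host=ND3 and level=ERROR, which has count=209.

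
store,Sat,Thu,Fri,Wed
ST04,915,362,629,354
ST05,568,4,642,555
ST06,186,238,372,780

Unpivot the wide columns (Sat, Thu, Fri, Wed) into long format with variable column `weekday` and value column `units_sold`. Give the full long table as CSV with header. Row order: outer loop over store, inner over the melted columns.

store,weekday,units_sold
ST04,Sat,915
ST04,Thu,362
ST04,Fri,629
ST04,Wed,354
ST05,Sat,568
ST05,Thu,4
ST05,Fri,642
ST05,Wed,555
ST06,Sat,186
ST06,Thu,238
ST06,Fri,372
ST06,Wed,780

Each (store, column) pair becomes one row: 3 × 4 = 12 rows.
For example, (ST04, Sat) → units_sold=915.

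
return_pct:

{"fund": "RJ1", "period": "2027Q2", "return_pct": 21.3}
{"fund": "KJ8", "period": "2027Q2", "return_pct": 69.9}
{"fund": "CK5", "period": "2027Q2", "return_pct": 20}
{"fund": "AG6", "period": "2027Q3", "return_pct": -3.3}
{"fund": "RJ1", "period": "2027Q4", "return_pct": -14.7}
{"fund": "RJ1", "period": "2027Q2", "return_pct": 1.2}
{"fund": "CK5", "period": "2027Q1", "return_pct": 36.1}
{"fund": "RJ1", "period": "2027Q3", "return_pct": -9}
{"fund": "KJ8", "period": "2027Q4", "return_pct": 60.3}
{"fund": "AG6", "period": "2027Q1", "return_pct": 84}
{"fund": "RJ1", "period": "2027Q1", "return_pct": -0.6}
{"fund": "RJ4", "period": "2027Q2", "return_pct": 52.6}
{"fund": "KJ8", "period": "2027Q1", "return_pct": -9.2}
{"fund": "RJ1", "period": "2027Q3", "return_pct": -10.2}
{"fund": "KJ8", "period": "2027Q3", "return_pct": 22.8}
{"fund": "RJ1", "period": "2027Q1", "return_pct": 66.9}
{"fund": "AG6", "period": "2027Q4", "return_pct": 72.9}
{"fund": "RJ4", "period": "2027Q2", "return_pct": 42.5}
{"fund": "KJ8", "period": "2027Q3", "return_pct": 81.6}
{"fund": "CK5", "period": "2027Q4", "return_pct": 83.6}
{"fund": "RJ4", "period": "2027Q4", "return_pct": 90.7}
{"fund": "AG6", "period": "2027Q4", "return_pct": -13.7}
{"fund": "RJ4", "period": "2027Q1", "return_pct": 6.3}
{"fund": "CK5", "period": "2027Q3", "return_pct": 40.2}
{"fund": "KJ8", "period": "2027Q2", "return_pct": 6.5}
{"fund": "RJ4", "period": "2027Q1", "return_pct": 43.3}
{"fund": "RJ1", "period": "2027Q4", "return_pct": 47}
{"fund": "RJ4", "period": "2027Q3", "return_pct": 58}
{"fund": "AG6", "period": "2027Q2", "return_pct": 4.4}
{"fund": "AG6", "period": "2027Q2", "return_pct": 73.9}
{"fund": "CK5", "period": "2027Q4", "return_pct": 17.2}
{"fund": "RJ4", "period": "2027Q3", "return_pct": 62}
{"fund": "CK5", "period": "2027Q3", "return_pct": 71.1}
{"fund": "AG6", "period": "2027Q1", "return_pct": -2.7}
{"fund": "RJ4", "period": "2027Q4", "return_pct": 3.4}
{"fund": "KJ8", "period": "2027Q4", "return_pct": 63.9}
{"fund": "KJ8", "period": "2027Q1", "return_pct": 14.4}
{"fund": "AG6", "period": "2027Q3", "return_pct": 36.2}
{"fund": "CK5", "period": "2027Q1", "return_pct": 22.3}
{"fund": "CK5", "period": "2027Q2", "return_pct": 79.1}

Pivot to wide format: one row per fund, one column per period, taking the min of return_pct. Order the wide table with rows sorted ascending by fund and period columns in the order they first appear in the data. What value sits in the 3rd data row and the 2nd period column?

With rows sorted ascending by fund, row 3 is fund=KJ8. period columns in first-appearance order: 2027Q2, 2027Q3, 2027Q4, 2027Q1; column 2 is 2027Q3.
Long rows with fund=KJ8, period=2027Q3: min(22.8, 81.6) = 22.8.

22.8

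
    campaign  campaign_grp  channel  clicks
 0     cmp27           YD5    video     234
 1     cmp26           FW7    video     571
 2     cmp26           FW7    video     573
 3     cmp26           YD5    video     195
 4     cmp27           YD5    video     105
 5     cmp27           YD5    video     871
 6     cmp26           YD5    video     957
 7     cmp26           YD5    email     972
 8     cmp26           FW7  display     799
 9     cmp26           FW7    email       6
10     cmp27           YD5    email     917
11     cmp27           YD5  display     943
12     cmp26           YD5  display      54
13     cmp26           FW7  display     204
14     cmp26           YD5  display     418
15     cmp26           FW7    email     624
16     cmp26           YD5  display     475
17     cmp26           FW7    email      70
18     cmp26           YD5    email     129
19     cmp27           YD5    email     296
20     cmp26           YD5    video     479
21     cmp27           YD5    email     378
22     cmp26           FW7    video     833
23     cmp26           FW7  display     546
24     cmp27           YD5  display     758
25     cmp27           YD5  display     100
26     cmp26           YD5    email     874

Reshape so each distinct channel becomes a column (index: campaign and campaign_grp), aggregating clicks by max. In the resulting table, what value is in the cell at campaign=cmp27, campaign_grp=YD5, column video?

871

Rows with campaign=cmp27, campaign_grp=YD5 and channel=video: clicks values are 234, 105, 871.
max(234, 105, 871) = 871.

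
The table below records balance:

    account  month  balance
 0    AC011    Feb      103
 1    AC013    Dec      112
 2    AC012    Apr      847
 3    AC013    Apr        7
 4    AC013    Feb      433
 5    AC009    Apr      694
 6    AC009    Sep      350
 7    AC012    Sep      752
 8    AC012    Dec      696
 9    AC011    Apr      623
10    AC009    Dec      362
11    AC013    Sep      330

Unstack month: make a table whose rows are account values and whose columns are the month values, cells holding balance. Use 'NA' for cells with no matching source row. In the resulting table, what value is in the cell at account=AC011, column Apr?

623

The long row with account=AC011, month=Apr has balance=623.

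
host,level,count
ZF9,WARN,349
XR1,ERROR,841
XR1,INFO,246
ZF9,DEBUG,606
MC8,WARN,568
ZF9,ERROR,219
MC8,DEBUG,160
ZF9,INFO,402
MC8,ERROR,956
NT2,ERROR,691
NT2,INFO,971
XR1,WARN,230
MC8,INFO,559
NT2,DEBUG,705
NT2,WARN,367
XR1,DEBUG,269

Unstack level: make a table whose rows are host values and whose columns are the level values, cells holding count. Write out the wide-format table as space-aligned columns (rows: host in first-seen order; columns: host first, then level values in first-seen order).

Columns: host plus the 4 distinct level values (WARN, ERROR, INFO, DEBUG).
For example, row ZF9 column WARN takes count=349 from the long row (ZF9, WARN).

host  WARN  ERROR  INFO  DEBUG
ZF9   349   219    402   606  
XR1   230   841    246   269  
MC8   568   956    559   160  
NT2   367   691    971   705  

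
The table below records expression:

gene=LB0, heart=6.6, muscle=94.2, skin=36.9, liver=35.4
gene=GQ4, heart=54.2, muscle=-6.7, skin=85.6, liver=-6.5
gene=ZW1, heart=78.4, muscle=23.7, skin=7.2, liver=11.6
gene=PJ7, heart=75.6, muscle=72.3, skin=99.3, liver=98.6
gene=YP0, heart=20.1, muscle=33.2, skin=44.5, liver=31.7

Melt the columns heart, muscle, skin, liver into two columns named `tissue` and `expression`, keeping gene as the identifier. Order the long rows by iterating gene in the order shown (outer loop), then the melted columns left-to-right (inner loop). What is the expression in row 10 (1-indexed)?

23.7

20 rows total (5 × 4). Row 10: index ⌊(10-1)/4⌋ = 2 into gene → ZW1; (10-1) mod 4 = 1 into the melted columns → muscle.
So row 10 is (ZW1, muscle, 23.7); expression = 23.7.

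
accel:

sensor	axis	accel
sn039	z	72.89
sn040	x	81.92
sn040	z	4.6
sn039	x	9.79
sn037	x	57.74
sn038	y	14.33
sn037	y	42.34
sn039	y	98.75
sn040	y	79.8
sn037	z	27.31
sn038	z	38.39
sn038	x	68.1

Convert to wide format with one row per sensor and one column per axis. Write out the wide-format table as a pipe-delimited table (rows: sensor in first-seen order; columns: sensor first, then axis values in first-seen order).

| sensor | z | x | y |
| sn039 | 72.89 | 9.79 | 98.75 |
| sn040 | 4.6 | 81.92 | 79.8 |
| sn037 | 27.31 | 57.74 | 42.34 |
| sn038 | 38.39 | 68.1 | 14.33 |

Columns: sensor plus the 3 distinct axis values (z, x, y).
For example, row sn039 column z takes accel=72.89 from the long row (sn039, z).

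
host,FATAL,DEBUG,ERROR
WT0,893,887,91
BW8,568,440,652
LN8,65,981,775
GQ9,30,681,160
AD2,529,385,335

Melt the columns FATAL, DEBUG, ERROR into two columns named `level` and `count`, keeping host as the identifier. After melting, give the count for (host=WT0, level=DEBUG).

887

Unpivoting turns each (host, wide-column) pair into one long row.
The wide cell at row WT0, column DEBUG holds 887, so the long row (WT0, DEBUG) has count=887.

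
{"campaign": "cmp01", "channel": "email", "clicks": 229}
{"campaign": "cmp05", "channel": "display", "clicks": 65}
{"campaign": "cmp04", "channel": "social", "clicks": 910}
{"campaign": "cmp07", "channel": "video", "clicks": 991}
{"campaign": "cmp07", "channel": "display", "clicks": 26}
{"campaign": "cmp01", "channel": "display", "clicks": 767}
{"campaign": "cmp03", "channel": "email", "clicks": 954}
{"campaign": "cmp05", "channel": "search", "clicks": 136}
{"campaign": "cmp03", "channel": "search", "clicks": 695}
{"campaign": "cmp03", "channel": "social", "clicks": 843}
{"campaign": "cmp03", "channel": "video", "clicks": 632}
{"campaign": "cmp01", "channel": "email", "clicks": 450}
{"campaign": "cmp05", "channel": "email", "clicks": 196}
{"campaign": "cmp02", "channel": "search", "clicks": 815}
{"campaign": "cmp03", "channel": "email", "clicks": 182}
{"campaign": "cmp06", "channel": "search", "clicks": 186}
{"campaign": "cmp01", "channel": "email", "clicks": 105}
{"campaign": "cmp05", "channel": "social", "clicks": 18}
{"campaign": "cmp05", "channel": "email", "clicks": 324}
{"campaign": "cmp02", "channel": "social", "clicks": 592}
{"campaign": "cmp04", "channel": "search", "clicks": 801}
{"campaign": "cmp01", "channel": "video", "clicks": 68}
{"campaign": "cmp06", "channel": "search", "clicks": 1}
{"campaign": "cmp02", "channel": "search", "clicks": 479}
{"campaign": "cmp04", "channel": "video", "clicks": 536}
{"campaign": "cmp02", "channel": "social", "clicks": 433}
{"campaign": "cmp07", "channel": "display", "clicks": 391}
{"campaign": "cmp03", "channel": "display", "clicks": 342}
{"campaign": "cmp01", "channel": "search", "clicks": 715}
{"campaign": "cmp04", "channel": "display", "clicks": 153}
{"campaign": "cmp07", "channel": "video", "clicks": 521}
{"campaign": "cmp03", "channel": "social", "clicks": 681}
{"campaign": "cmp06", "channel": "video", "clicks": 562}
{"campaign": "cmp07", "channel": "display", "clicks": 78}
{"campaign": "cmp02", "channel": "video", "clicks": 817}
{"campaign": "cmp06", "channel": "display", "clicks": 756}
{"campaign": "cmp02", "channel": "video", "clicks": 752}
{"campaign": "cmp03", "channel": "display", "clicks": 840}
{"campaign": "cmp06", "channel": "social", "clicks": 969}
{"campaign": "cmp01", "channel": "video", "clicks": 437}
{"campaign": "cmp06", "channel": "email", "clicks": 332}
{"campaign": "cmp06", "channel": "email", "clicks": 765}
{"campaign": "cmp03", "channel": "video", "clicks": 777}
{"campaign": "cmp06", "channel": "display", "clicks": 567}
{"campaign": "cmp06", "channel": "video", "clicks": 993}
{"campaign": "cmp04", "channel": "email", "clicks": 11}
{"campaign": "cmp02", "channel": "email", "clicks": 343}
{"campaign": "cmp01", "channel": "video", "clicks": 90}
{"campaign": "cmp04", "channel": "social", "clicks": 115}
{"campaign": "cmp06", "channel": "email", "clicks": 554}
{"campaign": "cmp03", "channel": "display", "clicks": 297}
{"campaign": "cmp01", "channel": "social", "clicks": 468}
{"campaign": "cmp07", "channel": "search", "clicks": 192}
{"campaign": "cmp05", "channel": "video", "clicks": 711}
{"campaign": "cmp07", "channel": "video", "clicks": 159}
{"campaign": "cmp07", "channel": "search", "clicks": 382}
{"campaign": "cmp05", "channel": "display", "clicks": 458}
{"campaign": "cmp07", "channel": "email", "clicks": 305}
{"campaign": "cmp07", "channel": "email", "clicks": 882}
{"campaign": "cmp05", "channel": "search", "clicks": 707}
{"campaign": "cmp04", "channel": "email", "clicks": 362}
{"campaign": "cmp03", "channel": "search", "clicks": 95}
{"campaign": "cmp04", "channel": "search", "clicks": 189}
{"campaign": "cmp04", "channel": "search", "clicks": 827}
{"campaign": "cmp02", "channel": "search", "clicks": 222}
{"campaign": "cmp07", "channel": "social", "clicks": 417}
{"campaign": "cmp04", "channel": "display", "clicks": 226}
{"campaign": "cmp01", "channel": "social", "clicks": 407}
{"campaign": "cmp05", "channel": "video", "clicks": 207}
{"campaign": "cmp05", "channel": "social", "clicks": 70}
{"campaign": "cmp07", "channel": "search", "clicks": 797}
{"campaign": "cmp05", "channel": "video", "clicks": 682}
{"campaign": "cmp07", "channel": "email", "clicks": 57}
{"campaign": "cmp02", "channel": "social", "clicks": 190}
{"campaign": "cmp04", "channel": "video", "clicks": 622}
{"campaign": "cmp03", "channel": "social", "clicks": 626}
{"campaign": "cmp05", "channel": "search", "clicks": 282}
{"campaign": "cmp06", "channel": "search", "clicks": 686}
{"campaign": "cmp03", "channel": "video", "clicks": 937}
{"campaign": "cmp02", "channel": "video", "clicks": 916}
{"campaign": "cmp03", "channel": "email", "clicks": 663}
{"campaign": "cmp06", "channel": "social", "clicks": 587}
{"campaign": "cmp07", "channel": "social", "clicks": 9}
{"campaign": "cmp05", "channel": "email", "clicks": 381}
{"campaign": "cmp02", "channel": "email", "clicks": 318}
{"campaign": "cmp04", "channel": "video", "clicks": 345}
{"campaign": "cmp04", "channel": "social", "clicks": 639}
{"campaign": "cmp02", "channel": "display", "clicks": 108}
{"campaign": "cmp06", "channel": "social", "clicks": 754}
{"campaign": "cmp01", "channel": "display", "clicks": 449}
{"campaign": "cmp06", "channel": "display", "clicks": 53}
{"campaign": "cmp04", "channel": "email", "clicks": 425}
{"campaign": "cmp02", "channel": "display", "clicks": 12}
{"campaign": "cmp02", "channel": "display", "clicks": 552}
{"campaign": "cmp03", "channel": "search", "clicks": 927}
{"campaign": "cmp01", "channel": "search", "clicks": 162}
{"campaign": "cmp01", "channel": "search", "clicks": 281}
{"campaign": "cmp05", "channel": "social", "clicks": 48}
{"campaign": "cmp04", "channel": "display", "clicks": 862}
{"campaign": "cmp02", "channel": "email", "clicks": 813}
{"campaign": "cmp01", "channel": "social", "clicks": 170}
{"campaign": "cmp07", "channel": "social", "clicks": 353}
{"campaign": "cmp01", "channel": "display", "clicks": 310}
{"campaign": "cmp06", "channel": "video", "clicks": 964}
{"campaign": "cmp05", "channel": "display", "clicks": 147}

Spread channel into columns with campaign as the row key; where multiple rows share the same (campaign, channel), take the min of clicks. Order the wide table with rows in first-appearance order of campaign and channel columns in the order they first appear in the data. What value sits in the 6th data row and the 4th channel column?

With rows in first-appearance order of campaign, row 6 is campaign=cmp02. channel columns in first-appearance order: email, display, social, video, search; column 4 is video.
Long rows with campaign=cmp02, channel=video: min(817, 752, 916) = 752.

752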